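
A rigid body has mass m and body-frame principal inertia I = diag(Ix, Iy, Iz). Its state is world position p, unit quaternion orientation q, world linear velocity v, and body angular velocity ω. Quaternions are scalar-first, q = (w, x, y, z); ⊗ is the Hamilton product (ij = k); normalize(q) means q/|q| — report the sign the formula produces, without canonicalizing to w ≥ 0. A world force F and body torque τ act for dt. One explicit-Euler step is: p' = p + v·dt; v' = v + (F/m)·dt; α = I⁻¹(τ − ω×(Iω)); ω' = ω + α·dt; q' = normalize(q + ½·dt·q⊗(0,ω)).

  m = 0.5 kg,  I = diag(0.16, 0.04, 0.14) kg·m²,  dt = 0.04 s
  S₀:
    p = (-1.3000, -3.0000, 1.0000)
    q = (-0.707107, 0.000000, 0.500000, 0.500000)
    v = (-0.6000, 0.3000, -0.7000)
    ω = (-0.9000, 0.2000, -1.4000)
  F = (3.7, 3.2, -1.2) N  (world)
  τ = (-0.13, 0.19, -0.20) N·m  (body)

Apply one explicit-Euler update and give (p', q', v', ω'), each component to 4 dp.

linear accel F/m = (7.4000, 6.4000, -2.4000)
p' = p + v·dt = (-1.3240, -2.9880, 0.9720)
v + (F/m)dt = (-0.3040, 0.5560, -0.7960)
precession coupling ω×(Iω) = (-0.0280, 0.0252, 0.0216)
α = I⁻¹(τ − ω×Iω) = (-0.6375, 4.1200, -1.5829)
new body rate ω' = (-0.9255, 0.3648, -1.4633)
Hamilton product q⊗(0,ω) = (0.6000000, -0.1636037, -0.5914214, 1.4399498)
q' = normalize(q + ½dt·q⊗(0,ω)) = (-0.6947, -0.0033, 0.4879, 0.5285)

p' = (-1.3240, -2.9880, 0.9720)
q' = (-0.6947, -0.0033, 0.4879, 0.5285)
v' = (-0.3040, 0.5560, -0.7960)
ω' = (-0.9255, 0.3648, -1.4633)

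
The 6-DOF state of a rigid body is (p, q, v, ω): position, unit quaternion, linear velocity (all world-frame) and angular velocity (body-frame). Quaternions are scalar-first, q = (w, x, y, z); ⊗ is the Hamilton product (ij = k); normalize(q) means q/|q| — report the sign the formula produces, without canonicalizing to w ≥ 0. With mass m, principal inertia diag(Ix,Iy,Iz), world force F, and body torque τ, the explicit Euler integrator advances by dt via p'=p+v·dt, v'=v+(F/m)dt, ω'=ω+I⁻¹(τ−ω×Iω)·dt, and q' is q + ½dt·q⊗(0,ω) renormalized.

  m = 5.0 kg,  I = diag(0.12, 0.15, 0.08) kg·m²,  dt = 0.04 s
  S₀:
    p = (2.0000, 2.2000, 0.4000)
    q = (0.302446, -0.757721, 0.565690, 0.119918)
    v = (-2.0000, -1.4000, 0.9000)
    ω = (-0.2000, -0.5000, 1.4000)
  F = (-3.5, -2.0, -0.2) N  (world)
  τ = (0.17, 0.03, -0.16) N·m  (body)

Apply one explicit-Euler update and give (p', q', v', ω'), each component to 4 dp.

ω×(Iω) gyroscopic = (0.0490, -0.0112, 0.0030)
α = I⁻¹(τ − ω×Iω) = (1.0083, 0.2747, -2.0375)
ω' = ω + α·dt = (-0.1597, -0.4890, 1.3185)
q⊗(0,ω) = (-0.0365844, 0.7914358, 0.8856028, 0.9154229)
q' = normalize(q + ½dt·q⊗(0,ω)) = (0.3016, -0.7416, 0.5831, 0.1382)
a = (-0.7000, -0.4000, -0.0400)
p + v·dt = (1.9200, 2.1440, 0.4360)
new velocity v' = (-2.0280, -1.4160, 0.8984)

p' = (1.9200, 2.1440, 0.4360)
q' = (0.3016, -0.7416, 0.5831, 0.1382)
v' = (-2.0280, -1.4160, 0.8984)
ω' = (-0.1597, -0.4890, 1.3185)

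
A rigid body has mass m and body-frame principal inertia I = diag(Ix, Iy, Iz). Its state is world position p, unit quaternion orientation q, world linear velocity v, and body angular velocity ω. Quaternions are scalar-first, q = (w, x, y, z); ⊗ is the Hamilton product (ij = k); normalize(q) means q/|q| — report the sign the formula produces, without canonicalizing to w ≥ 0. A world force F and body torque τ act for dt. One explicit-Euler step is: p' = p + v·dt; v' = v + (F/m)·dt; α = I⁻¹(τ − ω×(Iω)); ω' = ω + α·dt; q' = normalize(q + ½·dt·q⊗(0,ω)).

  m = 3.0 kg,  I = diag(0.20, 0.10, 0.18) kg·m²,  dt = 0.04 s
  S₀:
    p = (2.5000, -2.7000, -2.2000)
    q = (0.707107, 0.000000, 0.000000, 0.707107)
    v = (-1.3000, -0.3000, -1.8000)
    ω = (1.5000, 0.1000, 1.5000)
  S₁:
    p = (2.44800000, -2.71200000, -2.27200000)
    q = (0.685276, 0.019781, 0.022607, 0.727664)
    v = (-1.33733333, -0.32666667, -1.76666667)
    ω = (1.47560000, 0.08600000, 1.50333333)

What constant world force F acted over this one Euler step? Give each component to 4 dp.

velocity change Δv = (-0.03733333, -0.02666667, 0.03333333)
m·(v₁−v₀)/dt = (-2.8000, -2.0000, 2.5000)

F = (-2.8000, -2.0000, 2.5000)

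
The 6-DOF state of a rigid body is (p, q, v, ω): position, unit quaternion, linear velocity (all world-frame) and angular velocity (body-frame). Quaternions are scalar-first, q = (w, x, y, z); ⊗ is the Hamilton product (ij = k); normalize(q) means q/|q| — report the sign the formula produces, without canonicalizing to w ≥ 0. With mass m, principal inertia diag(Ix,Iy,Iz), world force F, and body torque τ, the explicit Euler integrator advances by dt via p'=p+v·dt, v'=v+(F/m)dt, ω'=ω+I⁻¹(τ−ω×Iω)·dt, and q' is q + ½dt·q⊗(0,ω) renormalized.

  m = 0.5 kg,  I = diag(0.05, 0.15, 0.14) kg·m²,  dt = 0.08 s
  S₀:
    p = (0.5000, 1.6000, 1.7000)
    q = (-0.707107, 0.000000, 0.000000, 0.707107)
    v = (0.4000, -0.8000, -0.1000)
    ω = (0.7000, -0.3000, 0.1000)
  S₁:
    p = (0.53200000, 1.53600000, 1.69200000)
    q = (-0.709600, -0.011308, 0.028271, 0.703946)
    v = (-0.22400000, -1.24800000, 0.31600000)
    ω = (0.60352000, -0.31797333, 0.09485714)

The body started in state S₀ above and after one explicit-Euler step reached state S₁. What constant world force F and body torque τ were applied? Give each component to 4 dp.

F = (-3.9000, -2.8000, 2.6000)
τ = (-0.0600, -0.0400, -0.0300)

velocity change Δv = (-0.62400000, -0.44800000, 0.41600000)
m·(v₁−v₀)/dt = (-3.9000, -2.8000, 2.6000)
Δω = ω₁−ω₀ = (-0.09648000, -0.01797333, -0.00514286)
ω₀×(Iω₀) = (0.0003, -0.0063, -0.0210)
I·α + gyro = (-0.0600, -0.0400, -0.0300)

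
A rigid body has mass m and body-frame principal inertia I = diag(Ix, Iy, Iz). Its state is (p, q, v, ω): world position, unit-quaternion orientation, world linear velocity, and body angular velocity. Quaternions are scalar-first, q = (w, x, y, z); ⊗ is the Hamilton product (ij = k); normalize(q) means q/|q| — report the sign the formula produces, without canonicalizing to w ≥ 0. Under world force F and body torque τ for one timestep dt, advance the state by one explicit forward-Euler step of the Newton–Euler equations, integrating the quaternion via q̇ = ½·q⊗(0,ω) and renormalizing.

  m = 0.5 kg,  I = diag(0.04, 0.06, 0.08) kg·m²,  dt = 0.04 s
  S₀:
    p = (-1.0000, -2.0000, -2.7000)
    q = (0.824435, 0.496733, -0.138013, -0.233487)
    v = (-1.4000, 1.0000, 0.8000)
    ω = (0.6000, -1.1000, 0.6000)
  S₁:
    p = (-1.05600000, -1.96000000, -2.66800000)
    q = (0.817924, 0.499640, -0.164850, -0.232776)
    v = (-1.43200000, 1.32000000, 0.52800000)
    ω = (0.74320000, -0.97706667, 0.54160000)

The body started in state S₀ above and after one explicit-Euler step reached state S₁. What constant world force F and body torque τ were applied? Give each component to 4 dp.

velocity change Δv = (-0.03200000, 0.32000000, -0.27200000)
applied force F = (-0.4000, 4.0000, -3.4000)
rate change Δω = (0.14320000, 0.12293333, -0.05840000)
applied torque τ = (0.1300, 0.1700, -0.1300)

F = (-0.4000, 4.0000, -3.4000)
τ = (0.1300, 0.1700, -0.1300)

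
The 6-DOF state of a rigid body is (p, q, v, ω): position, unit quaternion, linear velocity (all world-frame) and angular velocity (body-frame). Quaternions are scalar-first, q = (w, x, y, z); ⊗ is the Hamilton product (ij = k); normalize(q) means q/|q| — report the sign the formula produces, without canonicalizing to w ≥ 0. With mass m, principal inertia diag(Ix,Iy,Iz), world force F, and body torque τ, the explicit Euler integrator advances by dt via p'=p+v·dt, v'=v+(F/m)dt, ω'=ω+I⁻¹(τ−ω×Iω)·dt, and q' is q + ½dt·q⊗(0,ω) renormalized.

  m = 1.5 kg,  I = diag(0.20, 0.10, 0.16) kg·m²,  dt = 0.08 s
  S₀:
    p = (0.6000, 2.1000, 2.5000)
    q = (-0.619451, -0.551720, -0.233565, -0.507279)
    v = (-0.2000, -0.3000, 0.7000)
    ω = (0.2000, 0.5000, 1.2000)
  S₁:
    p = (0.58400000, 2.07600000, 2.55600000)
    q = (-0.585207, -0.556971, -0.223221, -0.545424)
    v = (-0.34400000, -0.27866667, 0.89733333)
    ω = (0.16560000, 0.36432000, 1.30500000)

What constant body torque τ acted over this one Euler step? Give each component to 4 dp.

τ = (-0.0500, -0.1600, 0.2000)

Δω = ω₁−ω₀ = (-0.03440000, -0.13568000, 0.10500000)
τ = I·(Δω/dt) + ω₀×(Iω₀) = (-0.0500, -0.1600, 0.2000)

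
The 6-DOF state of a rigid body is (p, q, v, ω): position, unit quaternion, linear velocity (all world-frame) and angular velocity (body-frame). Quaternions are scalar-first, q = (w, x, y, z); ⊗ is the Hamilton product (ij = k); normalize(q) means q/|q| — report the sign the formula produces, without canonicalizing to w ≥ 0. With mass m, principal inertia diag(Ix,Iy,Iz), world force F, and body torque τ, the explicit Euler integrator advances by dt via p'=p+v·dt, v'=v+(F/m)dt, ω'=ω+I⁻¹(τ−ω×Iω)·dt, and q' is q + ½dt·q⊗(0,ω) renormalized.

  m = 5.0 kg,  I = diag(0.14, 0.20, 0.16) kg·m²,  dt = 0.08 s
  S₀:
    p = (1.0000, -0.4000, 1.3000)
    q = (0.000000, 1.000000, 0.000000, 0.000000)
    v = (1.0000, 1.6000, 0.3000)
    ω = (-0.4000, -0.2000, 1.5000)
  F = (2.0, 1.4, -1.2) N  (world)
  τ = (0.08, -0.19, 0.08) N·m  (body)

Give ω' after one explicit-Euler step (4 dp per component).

ω' = (-0.3611, -0.2808, 1.5376)

ω×(Iω) gyroscopic = (0.0120, 0.0120, 0.0048)
α = I⁻¹(τ − ω×Iω) = (0.4857, -1.0100, 0.4700)
ω' = ω + α·dt = (-0.3611, -0.2808, 1.5376)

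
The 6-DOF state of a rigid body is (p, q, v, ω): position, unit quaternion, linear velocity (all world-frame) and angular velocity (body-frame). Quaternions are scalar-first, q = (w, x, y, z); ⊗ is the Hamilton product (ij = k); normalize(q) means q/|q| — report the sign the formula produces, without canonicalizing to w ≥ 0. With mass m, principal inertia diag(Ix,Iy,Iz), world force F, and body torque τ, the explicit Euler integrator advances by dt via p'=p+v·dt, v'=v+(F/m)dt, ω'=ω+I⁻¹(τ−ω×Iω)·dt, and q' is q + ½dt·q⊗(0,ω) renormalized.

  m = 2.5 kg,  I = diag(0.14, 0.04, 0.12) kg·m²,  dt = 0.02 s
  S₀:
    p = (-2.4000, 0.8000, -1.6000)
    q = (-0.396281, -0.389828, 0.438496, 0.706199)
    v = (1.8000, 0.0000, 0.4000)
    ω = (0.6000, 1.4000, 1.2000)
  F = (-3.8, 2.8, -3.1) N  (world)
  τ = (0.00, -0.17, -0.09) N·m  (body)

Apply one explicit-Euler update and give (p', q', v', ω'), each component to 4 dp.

p' = (-2.3640, 0.8000, -1.5920)
q' = (-0.4085, -0.3968, 0.4418, 0.6932)
v' = (1.7696, 0.0224, 0.3752)
ω' = (0.5808, 1.3078, 1.1990)

precession coupling ω×(Iω) = (0.1344, 0.0144, -0.0840)
(τ − ω×Iω)/I = (-0.9600, -4.6100, -0.0500)
ω' = ω + α·dt = (0.5808, 1.3078, 1.1990)
2q̇ = q⊗(0,ω) = (-1.2274364, -0.7002520, 0.3367196, -1.2843940)
updated quaternion q' = (-0.4085, -0.3968, 0.4418, 0.6932)
new position p' = (-2.3640, 0.8000, -1.5920)
new velocity v' = (1.7696, 0.0224, 0.3752)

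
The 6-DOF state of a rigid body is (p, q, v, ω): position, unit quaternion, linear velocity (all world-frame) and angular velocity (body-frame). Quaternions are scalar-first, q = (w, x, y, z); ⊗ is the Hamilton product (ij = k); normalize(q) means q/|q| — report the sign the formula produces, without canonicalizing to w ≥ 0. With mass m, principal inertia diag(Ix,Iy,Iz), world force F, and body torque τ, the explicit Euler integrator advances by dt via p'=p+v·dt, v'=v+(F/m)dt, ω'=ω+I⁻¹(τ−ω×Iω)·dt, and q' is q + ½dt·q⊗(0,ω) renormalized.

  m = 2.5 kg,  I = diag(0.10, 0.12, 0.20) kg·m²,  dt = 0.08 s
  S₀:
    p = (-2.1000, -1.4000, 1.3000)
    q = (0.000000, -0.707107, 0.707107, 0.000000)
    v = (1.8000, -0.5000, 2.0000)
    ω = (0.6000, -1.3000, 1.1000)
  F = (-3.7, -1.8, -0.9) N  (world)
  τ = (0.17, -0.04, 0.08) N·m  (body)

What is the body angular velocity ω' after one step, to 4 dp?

ω' = (0.8275, -1.2827, 1.1382)

α = I⁻¹(τ − ω×Iω) = (2.8440, 0.2167, 0.4780)
new body rate ω' = (0.8275, -1.2827, 1.1382)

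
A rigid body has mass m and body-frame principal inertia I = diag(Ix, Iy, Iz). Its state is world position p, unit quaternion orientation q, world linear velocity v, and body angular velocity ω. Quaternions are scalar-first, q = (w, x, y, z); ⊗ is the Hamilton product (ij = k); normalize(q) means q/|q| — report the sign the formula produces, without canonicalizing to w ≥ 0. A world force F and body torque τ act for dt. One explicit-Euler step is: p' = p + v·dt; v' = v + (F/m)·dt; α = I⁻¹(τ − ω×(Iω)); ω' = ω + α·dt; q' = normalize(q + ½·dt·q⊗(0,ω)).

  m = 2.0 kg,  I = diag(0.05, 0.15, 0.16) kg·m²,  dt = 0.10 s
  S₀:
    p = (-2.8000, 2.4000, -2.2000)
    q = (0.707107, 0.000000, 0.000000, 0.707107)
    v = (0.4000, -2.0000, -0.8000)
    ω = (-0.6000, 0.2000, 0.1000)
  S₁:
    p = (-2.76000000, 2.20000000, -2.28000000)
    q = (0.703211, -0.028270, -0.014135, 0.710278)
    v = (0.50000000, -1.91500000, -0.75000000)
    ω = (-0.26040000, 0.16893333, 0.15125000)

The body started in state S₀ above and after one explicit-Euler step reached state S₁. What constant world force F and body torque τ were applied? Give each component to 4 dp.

F = (2.0000, 1.7000, 1.0000)
τ = (0.1700, -0.0400, 0.0700)

Δv = v₁−v₀ = (0.10000000, 0.08500000, 0.05000000)
F = m·Δv/dt = (2.0000, 1.7000, 1.0000)
rate change Δω = (0.33960000, -0.03106667, 0.05125000)
precession coupling = (0.0002, 0.0066, -0.0120)
applied torque τ = (0.1700, -0.0400, 0.0700)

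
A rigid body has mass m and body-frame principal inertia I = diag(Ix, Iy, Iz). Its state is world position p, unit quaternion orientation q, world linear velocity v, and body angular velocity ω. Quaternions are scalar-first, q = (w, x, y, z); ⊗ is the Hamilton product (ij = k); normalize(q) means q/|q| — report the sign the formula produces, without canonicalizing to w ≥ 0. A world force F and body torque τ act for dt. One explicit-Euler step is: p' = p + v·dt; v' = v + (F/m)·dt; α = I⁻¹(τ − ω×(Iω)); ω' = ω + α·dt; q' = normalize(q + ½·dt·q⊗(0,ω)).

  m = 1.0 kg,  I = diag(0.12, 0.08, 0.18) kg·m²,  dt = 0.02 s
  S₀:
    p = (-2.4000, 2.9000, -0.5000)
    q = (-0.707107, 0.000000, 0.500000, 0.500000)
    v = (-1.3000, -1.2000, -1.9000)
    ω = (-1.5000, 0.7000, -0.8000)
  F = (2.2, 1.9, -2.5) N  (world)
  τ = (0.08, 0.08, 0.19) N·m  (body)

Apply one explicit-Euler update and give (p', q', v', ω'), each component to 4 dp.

p + v·dt = (-2.4260, 2.8760, -0.5380)
v + (F/m)dt = (-1.2560, -1.1620, -1.9500)
gyro term ω×Iω = (-0.0560, -0.0720, 0.0420)
α = I⁻¹(τ − ω×Iω) = (1.1333, 1.9000, 0.8222)
ω + α·dt = (-1.4773, 0.7380, -0.7836)
Hamilton product q⊗(0,ω) = (0.0500000, 0.3106605, -1.2449749, 1.3156856)
updated quaternion q' = (-0.7065, 0.0031, 0.4875, 0.5131)

p' = (-2.4260, 2.8760, -0.5380)
q' = (-0.7065, 0.0031, 0.4875, 0.5131)
v' = (-1.2560, -1.1620, -1.9500)
ω' = (-1.4773, 0.7380, -0.7836)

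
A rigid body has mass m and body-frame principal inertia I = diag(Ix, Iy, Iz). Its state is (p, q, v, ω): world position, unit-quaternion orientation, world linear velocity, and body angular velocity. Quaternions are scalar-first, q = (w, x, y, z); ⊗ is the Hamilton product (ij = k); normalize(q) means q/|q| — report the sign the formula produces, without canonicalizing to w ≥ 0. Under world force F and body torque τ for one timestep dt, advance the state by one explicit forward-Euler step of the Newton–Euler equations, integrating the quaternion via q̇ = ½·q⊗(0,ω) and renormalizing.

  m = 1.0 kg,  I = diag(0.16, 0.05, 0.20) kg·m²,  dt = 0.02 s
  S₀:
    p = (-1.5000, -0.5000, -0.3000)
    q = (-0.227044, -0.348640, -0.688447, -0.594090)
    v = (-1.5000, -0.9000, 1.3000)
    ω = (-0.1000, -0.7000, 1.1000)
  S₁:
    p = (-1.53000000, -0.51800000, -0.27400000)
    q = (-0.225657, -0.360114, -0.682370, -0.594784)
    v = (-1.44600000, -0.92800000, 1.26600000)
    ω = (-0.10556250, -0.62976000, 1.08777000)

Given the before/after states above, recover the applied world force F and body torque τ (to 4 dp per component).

v₁ − v₀ = (0.05400000, -0.02800000, -0.03400000)
F = m·Δv/dt = (2.7000, -1.4000, -1.7000)
rate change Δω = (-0.00556250, 0.07024000, -0.01223000)
precession coupling = (-0.1155, 0.0044, -0.0077)
τ = I·(Δω/dt) + ω₀×(Iω₀) = (-0.1600, 0.1800, -0.1300)

F = (2.7000, -1.4000, -1.7000)
τ = (-0.1600, 0.1800, -0.1300)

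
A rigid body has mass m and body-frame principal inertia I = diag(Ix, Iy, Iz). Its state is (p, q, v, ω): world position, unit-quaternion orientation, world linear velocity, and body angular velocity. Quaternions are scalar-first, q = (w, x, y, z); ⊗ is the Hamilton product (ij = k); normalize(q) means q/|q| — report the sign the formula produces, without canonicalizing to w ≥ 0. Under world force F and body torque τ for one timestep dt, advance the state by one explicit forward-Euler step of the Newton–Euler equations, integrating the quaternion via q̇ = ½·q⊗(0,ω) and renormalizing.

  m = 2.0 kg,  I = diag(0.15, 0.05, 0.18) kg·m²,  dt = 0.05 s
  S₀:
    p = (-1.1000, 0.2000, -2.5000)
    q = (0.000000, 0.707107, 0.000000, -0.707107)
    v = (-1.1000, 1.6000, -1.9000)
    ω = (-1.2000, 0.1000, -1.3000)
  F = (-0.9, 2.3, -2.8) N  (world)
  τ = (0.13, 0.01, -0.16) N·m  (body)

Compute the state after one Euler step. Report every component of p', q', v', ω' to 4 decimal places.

a = (-0.4500, 1.1500, -1.4000)
p' = p + v·dt = (-1.1550, 0.2800, -2.5950)
v + (F/m)dt = (-1.1225, 1.6575, -1.9700)
α = I⁻¹(τ − ω×Iω) = (0.9793, 1.1360, -0.9556)
ω + α·dt = (-1.1510, 0.1568, -1.3478)
q⊗(0,ω) = (-0.0707107, 0.0707107, 1.7677675, 0.0707107)
updated quaternion q' = (-0.0018, 0.7082, 0.0442, -0.7046)

p' = (-1.1550, 0.2800, -2.5950)
q' = (-0.0018, 0.7082, 0.0442, -0.7046)
v' = (-1.1225, 1.6575, -1.9700)
ω' = (-1.1510, 0.1568, -1.3478)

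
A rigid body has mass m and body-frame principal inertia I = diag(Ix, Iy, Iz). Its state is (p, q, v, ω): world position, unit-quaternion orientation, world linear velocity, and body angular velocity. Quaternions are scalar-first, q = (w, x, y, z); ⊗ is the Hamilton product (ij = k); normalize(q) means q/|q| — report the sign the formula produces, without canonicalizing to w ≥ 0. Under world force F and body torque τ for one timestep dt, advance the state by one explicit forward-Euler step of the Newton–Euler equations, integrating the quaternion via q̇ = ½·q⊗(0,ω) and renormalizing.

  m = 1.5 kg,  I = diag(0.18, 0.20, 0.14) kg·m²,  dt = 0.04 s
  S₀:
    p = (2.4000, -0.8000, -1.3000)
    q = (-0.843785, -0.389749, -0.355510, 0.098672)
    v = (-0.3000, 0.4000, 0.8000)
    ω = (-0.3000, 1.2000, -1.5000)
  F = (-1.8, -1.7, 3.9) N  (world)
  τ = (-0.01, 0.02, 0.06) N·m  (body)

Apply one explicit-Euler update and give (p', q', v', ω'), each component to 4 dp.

p' = (2.3880, -0.7840, -1.2680)
q' = (-0.8340, -0.3761, -0.3878, 0.1124)
v' = (-0.3480, 0.3547, 0.9040)
ω' = (-0.3262, 1.2004, -1.4808)

a = F/m = (-1.2000, -1.1333, 2.6000)
p + v·dt = (2.3880, -0.7840, -1.2680)
v' = v + a·dt = (-0.3480, 0.3547, 0.9040)
ω×(Iω) gyroscopic = (0.1080, 0.0180, -0.0072)
angular accel α = (-0.6556, 0.0100, 0.4800)
ω' = ω + α·dt = (-0.3262, 1.2004, -1.4808)
Hamilton product q⊗(0,ω) = (0.4576953, 0.6679941, -1.6267671, 0.6913257)
q + ½dt·q⊗(0,ω), renormalized = (-0.8340, -0.3761, -0.3878, 0.1124)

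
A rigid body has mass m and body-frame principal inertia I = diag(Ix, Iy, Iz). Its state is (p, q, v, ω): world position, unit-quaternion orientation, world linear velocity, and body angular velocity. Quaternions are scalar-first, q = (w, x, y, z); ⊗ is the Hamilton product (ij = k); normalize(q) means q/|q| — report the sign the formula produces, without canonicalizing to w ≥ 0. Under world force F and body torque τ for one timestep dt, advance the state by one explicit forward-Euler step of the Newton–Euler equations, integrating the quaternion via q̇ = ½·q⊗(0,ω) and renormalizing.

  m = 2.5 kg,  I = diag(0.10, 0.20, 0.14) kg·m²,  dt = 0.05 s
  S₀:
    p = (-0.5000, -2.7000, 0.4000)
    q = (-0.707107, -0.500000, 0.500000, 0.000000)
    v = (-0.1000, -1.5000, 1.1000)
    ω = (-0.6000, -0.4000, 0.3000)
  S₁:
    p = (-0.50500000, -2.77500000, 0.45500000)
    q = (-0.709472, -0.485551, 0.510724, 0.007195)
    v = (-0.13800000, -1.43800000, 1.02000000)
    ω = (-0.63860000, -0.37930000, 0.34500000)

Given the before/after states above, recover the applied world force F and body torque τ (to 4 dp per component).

Δω = ω₁−ω₀ = (-0.03860000, 0.02070000, 0.04500000)
ω₀×(Iω₀) = (0.0072, 0.0072, 0.0240)
I·α + gyro = (-0.0700, 0.0900, 0.1500)
v₁ − v₀ = (-0.03800000, 0.06200000, -0.08000000)
applied force F = (-1.9000, 3.1000, -4.0000)

F = (-1.9000, 3.1000, -4.0000)
τ = (-0.0700, 0.0900, 0.1500)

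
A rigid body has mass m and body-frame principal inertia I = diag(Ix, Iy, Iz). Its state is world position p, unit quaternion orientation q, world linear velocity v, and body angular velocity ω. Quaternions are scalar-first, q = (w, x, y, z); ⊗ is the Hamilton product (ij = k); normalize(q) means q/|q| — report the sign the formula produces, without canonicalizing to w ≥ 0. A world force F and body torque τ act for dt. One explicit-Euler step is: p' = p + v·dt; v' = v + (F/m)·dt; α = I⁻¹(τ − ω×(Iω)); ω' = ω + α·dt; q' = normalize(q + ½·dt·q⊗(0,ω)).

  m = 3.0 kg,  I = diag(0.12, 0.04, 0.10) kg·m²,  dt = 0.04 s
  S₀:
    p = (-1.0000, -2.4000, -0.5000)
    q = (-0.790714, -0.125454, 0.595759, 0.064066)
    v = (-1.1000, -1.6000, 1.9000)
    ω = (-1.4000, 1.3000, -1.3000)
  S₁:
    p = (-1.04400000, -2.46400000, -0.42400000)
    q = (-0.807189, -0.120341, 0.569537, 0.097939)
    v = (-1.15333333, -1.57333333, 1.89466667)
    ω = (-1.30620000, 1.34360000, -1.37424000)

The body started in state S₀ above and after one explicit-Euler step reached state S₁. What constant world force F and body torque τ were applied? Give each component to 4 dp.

F = (-4.0000, 2.0000, -0.4000)
τ = (0.1800, 0.0800, -0.0400)

ω₁ − ω₀ = (0.09380000, 0.04360000, -0.07424000)
gyro term ω₀×Iω₀ = (-0.1014, 0.0364, 0.1456)
I·α + gyro = (0.1800, 0.0800, -0.0400)
v₁ − v₀ = (-0.05333333, 0.02666667, -0.00533333)
F = m·Δv/dt = (-4.0000, 2.0000, -0.4000)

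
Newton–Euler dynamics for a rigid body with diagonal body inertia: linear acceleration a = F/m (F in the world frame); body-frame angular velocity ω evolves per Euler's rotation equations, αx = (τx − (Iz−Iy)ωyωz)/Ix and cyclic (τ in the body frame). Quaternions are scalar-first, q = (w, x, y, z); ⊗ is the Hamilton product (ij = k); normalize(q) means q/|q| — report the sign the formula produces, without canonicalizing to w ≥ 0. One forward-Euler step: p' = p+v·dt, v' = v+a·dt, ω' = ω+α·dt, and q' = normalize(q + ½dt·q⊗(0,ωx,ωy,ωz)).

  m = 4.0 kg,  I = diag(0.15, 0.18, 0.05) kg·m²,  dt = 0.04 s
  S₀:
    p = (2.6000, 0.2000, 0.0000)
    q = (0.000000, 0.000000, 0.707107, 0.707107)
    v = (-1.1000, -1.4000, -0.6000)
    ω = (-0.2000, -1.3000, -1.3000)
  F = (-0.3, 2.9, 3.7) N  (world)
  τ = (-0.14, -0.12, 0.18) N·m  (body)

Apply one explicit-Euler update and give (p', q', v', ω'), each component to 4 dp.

linear accel F/m = (-0.0750, 0.7250, 0.9250)
p + v·dt = (2.5560, 0.1440, -0.0240)
v' = v + a·dt = (-1.1030, -1.3710, -0.5630)
gyro term ω×Iω = (-0.2197, 0.0260, 0.0078)
angular accel α = (0.5313, -0.8111, 3.4440)
ω + α·dt = (-0.1787, -1.3324, -1.1622)
2q̇ = q⊗(0,ω) = (1.8384782, 0.0000000, -0.1414214, 0.1414214)
q + ½dt·q⊗(0,ω), renormalized = (0.0367, 0.0000, 0.7038, 0.7095)

p' = (2.5560, 0.1440, -0.0240)
q' = (0.0367, 0.0000, 0.7038, 0.7095)
v' = (-1.1030, -1.3710, -0.5630)
ω' = (-0.1787, -1.3324, -1.1622)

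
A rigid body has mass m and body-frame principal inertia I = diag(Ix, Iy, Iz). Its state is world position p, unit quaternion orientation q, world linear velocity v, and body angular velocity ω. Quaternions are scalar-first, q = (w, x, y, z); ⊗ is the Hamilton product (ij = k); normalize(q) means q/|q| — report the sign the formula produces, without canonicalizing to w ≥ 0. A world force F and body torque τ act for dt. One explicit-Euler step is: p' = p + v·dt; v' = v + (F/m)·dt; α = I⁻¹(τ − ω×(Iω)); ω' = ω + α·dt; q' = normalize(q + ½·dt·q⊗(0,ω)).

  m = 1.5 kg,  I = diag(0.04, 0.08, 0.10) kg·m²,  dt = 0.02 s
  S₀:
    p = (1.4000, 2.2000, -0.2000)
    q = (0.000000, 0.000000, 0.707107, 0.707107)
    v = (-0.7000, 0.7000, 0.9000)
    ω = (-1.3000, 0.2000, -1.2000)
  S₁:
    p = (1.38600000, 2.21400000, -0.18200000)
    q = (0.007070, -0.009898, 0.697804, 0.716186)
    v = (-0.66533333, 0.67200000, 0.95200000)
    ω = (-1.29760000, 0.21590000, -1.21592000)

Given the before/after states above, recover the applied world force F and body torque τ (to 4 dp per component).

v₁ − v₀ = (0.03466667, -0.02800000, 0.05200000)
F = m·Δv/dt = (2.6000, -2.1000, 3.9000)
Δω = ω₁−ω₀ = (0.00240000, 0.01590000, -0.01592000)
ω₀×(Iω₀) = (-0.0048, -0.0936, -0.0104)
applied torque τ = (0.0000, -0.0300, -0.0900)

F = (2.6000, -2.1000, 3.9000)
τ = (0.0000, -0.0300, -0.0900)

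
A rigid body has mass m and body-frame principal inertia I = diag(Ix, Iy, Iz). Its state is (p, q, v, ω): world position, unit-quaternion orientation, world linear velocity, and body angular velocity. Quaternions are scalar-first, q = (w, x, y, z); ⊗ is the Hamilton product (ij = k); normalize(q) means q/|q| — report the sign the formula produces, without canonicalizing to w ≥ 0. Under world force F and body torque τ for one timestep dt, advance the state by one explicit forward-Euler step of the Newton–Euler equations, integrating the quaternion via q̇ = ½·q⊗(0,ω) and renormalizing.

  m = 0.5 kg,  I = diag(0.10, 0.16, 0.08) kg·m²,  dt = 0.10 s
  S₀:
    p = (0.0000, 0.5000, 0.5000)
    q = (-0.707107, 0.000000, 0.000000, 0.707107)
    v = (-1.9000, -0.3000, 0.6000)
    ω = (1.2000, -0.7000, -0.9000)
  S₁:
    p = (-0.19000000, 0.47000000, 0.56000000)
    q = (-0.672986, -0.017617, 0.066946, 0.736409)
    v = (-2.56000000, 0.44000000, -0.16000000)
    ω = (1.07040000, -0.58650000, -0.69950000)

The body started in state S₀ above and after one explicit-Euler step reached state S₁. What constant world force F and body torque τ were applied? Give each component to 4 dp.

F = (-3.3000, 3.7000, -3.8000)
τ = (-0.1800, 0.1600, 0.1100)

rate change Δω = (-0.12960000, 0.11350000, 0.20050000)
precession coupling = (-0.0504, -0.0216, -0.0504)
I·α + gyro = (-0.1800, 0.1600, 0.1100)
Δv = v₁−v₀ = (-0.66000000, 0.74000000, -0.76000000)
applied force F = (-3.3000, 3.7000, -3.8000)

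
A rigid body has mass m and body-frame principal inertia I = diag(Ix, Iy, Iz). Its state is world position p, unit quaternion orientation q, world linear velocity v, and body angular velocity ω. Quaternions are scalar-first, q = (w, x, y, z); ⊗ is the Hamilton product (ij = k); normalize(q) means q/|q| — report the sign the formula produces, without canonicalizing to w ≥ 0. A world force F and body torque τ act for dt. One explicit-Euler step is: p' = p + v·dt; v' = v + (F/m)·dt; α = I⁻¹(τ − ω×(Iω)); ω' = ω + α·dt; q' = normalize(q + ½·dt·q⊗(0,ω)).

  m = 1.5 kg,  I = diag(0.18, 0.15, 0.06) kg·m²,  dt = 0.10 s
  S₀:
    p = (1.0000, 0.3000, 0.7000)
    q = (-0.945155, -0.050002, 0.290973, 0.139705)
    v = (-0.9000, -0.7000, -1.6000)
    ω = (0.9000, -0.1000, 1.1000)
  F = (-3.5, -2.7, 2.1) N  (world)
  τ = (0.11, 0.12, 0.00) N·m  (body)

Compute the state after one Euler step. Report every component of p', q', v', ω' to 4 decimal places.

a = (-2.3333, -1.8000, 1.4000)
new position p' = (0.9100, 0.2300, 0.5400)
v' = v + a·dt = (-1.1333, -0.8800, -1.4600)
precession coupling ω×(Iω) = (0.0099, 0.1188, 0.0027)
α = I⁻¹(τ − ω×Iω) = (0.5561, 0.0080, -0.0450)
ω + α·dt = (0.9556, -0.0992, 1.0955)
Hamilton product q⊗(0,ω) = (-0.0795764, -0.5165987, 0.2752522, -1.2965460)
q' = normalize(q + ½dt·q⊗(0,ω)) = (-0.9467, -0.0756, 0.3040, 0.0747)

p' = (0.9100, 0.2300, 0.5400)
q' = (-0.9467, -0.0756, 0.3040, 0.0747)
v' = (-1.1333, -0.8800, -1.4600)
ω' = (0.9556, -0.0992, 1.0955)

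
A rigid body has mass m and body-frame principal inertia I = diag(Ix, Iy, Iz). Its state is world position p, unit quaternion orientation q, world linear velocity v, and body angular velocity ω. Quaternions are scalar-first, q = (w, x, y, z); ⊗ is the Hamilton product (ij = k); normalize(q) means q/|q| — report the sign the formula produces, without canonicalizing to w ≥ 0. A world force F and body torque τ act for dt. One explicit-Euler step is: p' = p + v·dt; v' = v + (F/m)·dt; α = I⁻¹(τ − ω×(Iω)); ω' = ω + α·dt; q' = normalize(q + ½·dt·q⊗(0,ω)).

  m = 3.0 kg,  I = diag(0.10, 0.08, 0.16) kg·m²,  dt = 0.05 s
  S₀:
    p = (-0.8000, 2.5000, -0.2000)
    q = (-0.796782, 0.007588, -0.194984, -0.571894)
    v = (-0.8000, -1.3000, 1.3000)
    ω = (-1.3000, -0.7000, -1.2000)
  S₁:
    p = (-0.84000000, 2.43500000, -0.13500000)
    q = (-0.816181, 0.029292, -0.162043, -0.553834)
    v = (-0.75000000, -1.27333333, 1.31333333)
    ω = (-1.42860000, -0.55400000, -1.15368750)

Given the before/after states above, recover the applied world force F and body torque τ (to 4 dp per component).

F = (3.0000, 1.6000, 0.8000)
τ = (-0.1900, 0.1400, 0.1300)

velocity change Δv = (0.05000000, 0.02666667, 0.01333333)
applied force F = (3.0000, 1.6000, 0.8000)
rate change Δω = (-0.12860000, 0.14600000, 0.04631250)
gyro term ω₀×Iω₀ = (0.0672, -0.0936, -0.0182)
applied torque τ = (-0.1900, 0.1400, 0.1300)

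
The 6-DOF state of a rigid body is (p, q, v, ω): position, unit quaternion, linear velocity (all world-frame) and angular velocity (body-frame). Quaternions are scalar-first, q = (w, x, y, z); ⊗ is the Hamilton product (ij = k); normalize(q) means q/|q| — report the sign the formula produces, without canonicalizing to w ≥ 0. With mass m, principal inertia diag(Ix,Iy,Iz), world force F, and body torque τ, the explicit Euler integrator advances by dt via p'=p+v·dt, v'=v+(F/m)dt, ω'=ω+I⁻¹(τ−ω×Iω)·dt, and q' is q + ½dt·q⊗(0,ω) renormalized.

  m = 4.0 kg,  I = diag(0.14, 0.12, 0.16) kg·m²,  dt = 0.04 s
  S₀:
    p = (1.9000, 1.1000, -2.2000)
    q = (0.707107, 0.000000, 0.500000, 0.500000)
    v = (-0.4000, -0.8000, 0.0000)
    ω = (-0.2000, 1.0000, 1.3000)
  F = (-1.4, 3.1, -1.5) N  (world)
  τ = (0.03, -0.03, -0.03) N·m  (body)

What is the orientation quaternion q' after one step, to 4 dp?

Hamilton product q⊗(0,ω) = (-1.1500000, 0.0085786, 0.6071070, 1.0192391)
q' = normalize(q + ½dt·q⊗(0,ω)) = (0.6837, 0.0002, 0.5119, 0.5201)

q' = (0.6837, 0.0002, 0.5119, 0.5201)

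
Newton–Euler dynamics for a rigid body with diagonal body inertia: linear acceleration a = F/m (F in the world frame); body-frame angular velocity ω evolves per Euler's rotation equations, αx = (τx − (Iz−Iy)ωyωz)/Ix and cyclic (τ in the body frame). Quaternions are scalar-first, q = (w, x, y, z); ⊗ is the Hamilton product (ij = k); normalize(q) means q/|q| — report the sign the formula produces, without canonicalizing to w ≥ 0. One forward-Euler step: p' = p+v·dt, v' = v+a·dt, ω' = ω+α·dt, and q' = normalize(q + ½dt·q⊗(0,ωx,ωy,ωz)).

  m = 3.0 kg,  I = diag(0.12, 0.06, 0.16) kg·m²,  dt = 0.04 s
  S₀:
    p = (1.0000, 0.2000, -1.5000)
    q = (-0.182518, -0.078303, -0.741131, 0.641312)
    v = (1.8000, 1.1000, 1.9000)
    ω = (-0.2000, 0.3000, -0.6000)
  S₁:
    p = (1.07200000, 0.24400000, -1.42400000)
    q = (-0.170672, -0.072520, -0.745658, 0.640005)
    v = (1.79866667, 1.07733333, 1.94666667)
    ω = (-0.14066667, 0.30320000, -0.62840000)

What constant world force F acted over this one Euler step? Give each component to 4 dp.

F = (-0.1000, -1.7000, 3.5000)

v₁ − v₀ = (-0.00133333, -0.02266667, 0.04666667)
m·(v₁−v₀)/dt = (-0.1000, -1.7000, 3.5000)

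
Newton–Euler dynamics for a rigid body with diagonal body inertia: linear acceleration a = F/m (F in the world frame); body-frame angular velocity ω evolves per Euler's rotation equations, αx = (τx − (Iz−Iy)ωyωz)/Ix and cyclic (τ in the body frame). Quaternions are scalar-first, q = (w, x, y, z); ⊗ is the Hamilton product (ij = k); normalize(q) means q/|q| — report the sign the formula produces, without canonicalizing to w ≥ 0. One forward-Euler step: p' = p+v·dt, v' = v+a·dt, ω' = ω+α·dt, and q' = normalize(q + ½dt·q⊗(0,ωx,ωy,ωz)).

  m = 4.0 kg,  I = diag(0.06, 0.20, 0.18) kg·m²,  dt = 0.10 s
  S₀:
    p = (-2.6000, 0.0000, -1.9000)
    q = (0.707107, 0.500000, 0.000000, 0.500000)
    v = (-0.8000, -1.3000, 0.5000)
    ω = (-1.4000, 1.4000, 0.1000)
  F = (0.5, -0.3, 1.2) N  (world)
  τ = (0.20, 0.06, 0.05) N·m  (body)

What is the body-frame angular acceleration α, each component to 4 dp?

ω×(Iω) gyroscopic = (-0.0028, 0.0168, -0.2744)
(τ − ω×Iω)/I = (3.3800, 0.2160, 1.8022)

α = (3.3800, 0.2160, 1.8022)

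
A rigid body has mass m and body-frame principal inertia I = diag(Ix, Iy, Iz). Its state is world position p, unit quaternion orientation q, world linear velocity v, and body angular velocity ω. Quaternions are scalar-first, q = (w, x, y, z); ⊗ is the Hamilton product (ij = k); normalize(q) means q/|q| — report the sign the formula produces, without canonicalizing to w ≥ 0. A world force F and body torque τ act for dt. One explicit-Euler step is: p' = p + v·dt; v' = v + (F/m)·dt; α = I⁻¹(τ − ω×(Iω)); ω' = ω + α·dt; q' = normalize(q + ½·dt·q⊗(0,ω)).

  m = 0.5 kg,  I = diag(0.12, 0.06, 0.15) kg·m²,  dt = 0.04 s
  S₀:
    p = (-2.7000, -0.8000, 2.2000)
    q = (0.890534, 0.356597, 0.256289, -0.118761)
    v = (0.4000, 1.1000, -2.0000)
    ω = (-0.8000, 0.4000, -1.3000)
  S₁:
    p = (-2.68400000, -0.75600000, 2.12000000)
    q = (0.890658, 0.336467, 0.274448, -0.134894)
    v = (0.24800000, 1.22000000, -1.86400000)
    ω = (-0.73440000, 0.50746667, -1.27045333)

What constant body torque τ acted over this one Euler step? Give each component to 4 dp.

τ = (0.1500, 0.1300, 0.1300)

Δω = ω₁−ω₀ = (0.06560000, 0.10746667, 0.02954667)
I·α + gyro = (0.1500, 0.1300, 0.1300)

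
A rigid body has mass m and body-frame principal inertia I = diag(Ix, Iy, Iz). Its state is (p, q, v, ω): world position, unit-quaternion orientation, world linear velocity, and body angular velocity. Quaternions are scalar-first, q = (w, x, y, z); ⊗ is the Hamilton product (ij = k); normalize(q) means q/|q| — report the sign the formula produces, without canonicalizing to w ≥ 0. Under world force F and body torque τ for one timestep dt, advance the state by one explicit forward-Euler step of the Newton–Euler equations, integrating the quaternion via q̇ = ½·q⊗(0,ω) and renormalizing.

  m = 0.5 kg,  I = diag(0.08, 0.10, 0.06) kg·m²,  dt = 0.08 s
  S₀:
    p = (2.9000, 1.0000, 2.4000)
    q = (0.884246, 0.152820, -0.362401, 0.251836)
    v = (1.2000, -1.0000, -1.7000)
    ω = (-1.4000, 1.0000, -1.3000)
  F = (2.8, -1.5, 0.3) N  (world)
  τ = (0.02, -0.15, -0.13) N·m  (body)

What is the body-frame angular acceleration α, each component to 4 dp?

precession coupling ω×(Iω) = (0.0520, 0.0364, -0.0280)
α = I⁻¹(τ − ω×Iω) = (-0.4000, -1.8640, -1.7000)

α = (-0.4000, -1.8640, -1.7000)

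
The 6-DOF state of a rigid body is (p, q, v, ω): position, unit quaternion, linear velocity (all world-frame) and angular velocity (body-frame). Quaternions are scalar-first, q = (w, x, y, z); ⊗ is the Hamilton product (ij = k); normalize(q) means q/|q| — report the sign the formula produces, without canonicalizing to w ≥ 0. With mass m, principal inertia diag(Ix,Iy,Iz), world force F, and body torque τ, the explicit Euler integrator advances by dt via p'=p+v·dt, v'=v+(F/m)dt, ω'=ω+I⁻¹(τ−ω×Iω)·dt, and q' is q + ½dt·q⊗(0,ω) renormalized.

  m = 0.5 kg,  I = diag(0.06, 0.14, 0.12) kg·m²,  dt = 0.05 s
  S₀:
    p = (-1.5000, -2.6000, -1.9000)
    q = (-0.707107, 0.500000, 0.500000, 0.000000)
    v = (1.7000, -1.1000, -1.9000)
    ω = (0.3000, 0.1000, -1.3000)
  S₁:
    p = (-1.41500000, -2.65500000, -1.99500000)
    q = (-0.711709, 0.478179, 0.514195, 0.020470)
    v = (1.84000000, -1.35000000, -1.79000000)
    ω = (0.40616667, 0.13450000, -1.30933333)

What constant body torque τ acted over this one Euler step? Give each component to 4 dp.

τ = (0.1300, 0.1200, -0.0200)

rate change Δω = (0.10616667, 0.03450000, -0.00933333)
I·α + gyro = (0.1300, 0.1200, -0.0200)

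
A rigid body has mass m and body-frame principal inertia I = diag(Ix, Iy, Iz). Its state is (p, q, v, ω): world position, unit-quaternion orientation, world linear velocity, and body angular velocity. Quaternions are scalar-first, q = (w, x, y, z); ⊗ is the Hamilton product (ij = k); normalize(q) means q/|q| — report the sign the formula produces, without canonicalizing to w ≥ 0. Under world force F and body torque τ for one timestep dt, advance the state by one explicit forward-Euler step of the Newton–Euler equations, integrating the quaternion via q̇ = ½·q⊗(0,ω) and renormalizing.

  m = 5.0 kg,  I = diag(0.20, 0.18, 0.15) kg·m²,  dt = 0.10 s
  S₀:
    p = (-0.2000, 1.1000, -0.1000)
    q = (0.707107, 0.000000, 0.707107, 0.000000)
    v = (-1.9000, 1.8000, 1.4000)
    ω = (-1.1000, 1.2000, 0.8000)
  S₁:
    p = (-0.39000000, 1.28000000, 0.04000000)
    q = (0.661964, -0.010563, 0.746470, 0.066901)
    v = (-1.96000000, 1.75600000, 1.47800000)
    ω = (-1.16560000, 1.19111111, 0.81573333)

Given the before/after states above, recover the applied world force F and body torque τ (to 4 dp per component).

rate change Δω = (-0.06560000, -0.00888889, 0.01573333)
applied torque τ = (-0.1600, -0.0600, 0.0500)
velocity change Δv = (-0.06000000, -0.04400000, 0.07800000)
applied force F = (-3.0000, -2.2000, 3.9000)

F = (-3.0000, -2.2000, 3.9000)
τ = (-0.1600, -0.0600, 0.0500)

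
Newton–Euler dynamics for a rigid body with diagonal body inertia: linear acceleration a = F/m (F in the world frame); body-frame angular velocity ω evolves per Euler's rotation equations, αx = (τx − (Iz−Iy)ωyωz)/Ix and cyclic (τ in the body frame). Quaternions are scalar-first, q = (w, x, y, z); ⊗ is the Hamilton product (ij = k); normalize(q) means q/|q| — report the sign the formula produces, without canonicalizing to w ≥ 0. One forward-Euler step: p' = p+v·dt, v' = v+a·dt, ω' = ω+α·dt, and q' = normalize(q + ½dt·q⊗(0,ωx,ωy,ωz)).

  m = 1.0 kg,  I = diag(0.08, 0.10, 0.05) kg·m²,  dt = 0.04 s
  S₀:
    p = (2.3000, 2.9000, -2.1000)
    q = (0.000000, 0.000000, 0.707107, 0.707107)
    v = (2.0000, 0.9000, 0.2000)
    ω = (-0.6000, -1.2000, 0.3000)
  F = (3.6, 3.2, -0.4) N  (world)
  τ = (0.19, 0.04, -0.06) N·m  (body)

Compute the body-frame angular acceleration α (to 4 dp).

ω×(Iω) gyroscopic = (0.0180, -0.0054, 0.0144)
α = I⁻¹(τ − ω×Iω) = (2.1500, 0.4540, -1.4880)

α = (2.1500, 0.4540, -1.4880)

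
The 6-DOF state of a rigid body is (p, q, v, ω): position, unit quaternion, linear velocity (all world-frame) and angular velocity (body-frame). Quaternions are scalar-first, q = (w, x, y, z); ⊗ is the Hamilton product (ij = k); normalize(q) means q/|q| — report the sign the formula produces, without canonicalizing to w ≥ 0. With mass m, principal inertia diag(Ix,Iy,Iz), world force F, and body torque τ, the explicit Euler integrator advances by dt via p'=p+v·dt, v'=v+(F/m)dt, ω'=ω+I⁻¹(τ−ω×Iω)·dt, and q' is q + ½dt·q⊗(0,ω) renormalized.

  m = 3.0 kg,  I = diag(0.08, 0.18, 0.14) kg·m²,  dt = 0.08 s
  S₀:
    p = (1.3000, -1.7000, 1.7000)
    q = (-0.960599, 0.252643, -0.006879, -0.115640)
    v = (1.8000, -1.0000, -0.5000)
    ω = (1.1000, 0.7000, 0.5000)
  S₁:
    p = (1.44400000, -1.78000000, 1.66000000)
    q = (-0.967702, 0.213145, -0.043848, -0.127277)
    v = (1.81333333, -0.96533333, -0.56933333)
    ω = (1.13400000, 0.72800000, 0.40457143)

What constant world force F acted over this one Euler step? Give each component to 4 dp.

F = (0.5000, 1.3000, -2.6000)

Δv = v₁−v₀ = (0.01333333, 0.03466667, -0.06933333)
F = m·Δv/dt = (0.5000, 1.3000, -2.6000)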